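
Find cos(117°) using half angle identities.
cos(117°) = -√((1 + cos 234°)/2) = -0.454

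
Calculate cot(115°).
cot(115°) = -0.4663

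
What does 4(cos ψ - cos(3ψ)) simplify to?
4(cos ψ - cos(3ψ)) = 4(2 sin(2ψ) sin ψ) (using Sum-to-product)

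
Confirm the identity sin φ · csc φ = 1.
LHS = sin φ · (1/sin φ) = 1 = RHS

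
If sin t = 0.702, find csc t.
csc t = 1/sin t = 1.425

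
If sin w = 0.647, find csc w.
csc w = 1/sin w = 1.546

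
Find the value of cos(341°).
cos(341°) = 0.9455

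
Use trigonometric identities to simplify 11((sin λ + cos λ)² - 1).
11((sin λ + cos λ)² - 1) = 11(sin(2λ)) (using Pythagorean + double angle)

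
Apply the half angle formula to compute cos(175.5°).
cos(175.5°) = -√((1 + cos 351°)/2) = -0.9969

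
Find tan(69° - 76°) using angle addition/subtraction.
tan(69° - 76°) = (tan 69° - tan 76°)/(1 + tan 69° tan 76°) = -0.1228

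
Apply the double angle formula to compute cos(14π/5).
cos(14π/5) = cos²7π/5 - sin²7π/5 = -0.809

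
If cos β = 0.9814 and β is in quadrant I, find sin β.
sin β = 0.192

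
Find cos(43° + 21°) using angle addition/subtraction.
cos(43° + 21°) = cos 43° cos 21° - sin 43° sin 21° = 0.4384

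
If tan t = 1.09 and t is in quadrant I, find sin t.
sin t = 0.7369 (using tan²t + 1 = sec²t)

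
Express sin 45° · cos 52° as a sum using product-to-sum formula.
sin 45° cos 52° = (1/2)[sin(45°+52°) + sin(45°-52°)]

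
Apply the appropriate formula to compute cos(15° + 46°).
cos(15° + 46°) = cos 15° cos 46° - sin 15° sin 46° = 0.4848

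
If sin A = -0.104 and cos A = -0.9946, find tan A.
tan A = sin A / cos A = 0.1046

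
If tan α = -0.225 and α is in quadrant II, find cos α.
cos α = -0.9756 (using tan²α + 1 = sec²α)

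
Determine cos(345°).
cos(345°) = (√6+√2)/4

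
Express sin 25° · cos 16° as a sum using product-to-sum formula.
sin 25° cos 16° = (1/2)[sin(25°+16°) + sin(25°-16°)]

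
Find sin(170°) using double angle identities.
sin(170°) = 2 sin 85° cos 85° = 0.1736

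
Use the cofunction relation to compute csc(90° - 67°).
csc(90° - 67°) = sec(67°) = 2.559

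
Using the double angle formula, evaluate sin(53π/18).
sin(53π/18) = 2 sin 53π/36 cos 53π/36 = 0.1736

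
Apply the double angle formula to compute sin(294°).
sin(294°) = 2 sin 147° cos 147° = -0.9135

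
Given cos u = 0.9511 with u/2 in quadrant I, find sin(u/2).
sin(u/2) = ±√((1 - cos u)/2); positive since u/2 ∈ QI, so sin(u/2) = 0.1564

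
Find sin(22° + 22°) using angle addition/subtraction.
sin(22° + 22°) = sin 22° cos 22° + cos 22° sin 22° = 0.6947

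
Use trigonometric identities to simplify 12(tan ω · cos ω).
12(tan ω · cos ω) = 12(sin ω) (using Quotient identity)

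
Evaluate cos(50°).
cos(50°) = 0.6428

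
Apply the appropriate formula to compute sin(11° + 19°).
sin(11° + 19°) = sin 11° cos 19° + cos 11° sin 19° = 1/2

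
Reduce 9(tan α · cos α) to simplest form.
9(tan α · cos α) = 9(sin α) (using Quotient identity)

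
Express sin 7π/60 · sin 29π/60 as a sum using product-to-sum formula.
sin 7π/60 sin 29π/60 = (1/2)[cos(7π/60-29π/60) - cos(7π/60+29π/60)]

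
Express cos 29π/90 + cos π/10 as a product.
cos 29π/90 + cos π/10 = 2 cos(19π/90) cos(π/9)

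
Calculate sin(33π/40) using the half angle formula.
sin(33π/40) = √((1 - cos 33π/20)/2) = 0.5225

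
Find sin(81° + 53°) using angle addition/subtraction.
sin(81° + 53°) = sin 81° cos 53° + cos 81° sin 53° = 0.7193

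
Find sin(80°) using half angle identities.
sin(80°) = √((1 - cos 160°)/2) = 0.9848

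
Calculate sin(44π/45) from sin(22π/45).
sin(44π/45) = 2 sin 22π/45 cos 22π/45 = 0.06976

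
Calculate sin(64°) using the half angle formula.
sin(64°) = √((1 - cos 128°)/2) = 0.8988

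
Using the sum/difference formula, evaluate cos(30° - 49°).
cos(30° - 49°) = cos 30° cos 49° + sin 30° sin 49° = 0.9455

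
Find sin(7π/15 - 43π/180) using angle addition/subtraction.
sin(7π/15 - 43π/180) = sin 7π/15 cos 43π/180 - cos 7π/15 sin 43π/180 = 0.6561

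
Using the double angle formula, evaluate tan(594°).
tan(594°) = 2 tan 297° / (1 - tan²297°) = 1.376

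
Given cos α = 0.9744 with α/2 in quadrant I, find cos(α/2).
cos(α/2) = ±√((1 + cos α)/2); positive since α/2 ∈ QI, so cos(α/2) = 0.9936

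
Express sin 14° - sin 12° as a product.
sin 14° - sin 12° = 2 cos(13°) sin(1°)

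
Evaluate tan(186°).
tan(186°) = 0.1051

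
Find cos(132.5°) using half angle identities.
cos(132.5°) = -√((1 + cos 265°)/2) = -0.6756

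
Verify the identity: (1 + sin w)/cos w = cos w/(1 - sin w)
LHS = (1 + sin w)(1 - sin w) / (cos w(1 - sin w)) = (1 - sin²w) / (cos w(1 - sin w)) = cos²w / (cos w(1 - sin w)) = cos w/(1 - sin w) = RHS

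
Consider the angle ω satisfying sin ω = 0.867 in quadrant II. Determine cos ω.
cos ω = ±√(1 - sin²ω) = -0.4983 (negative in QII)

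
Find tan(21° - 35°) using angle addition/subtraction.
tan(21° - 35°) = (tan 21° - tan 35°)/(1 + tan 21° tan 35°) = -0.2493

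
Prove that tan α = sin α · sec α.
RHS = sin α · (1/cos α) = sin α/cos α = tan α = LHS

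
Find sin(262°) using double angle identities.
sin(262°) = 2 sin 131° cos 131° = -0.9903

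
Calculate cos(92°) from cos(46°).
cos(92°) = 1 - 2sin²46° = -0.0349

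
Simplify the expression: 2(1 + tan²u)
2(1 + tan²u) = 2(sec²u) (using Pythagorean identity)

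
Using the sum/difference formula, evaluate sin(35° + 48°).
sin(35° + 48°) = sin 35° cos 48° + cos 35° sin 48° = 0.9925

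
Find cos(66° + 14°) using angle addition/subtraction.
cos(66° + 14°) = cos 66° cos 14° - sin 66° sin 14° = 0.1736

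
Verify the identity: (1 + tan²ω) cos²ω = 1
LHS = sec²ω · cos²ω = (1/cos²ω) · cos²ω = 1 = RHS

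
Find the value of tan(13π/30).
tan(13π/30) = 4.705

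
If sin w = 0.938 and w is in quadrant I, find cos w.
cos w = 0.3466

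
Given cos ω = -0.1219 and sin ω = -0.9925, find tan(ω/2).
tan(ω/2) = sin ω / (1 + cos ω) = -1.13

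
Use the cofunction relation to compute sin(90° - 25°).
sin(90° - 25°) = cos(25°) = 0.9063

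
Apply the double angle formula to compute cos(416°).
cos(416°) = cos²208° - sin²208° = 0.5592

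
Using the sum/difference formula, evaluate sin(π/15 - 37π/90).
sin(π/15 - 37π/90) = sin π/15 cos 37π/90 - cos π/15 sin 37π/90 = -0.8829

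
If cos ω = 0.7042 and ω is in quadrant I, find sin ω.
sin ω = 0.71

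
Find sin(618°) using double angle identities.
sin(618°) = 2 sin 309° cos 309° = -0.9781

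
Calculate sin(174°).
sin(174°) = 0.1045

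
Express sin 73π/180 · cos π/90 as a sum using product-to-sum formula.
sin 73π/180 cos π/90 = (1/2)[sin(73π/180+π/90) + sin(73π/180-π/90)]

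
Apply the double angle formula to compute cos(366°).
cos(366°) = cos²183° - sin²183° = 0.9945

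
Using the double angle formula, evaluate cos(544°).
cos(544°) = cos²272° - sin²272° = -0.9976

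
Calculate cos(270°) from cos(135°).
cos(270°) = cos²135° - sin²135° = 0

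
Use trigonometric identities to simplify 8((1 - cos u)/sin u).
8((1 - cos u)/sin u) = 8(tan(u/2)) (using Half angle)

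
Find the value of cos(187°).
cos(187°) = -0.9925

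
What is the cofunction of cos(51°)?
cos(51°) = sin(90° - 51°) = sin(39°)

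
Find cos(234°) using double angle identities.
cos(234°) = cos²117° - sin²117° = -0.5878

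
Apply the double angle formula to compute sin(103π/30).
sin(103π/30) = 2 sin 103π/60 cos 103π/60 = -0.9781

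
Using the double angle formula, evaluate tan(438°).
tan(438°) = 2 tan 219° / (1 - tan²219°) = 4.705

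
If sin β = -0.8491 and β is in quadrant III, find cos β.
cos β = -0.5282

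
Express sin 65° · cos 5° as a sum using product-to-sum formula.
sin 65° cos 5° = (1/2)[sin(65°+5°) + sin(65°-5°)]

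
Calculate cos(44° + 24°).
cos(44° + 24°) = cos 44° cos 24° - sin 44° sin 24° = 0.3746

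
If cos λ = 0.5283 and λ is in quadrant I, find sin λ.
sin λ = 0.8491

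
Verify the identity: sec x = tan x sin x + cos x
RHS = sin²x/cos x + cos x = (sin²x + cos²x)/cos x = 1/cos x = sec x = LHS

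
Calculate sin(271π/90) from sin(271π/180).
sin(271π/90) = 2 sin 271π/180 cos 271π/180 = -0.0349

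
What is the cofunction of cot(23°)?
cot(23°) = tan(90° - 23°) = tan(67°)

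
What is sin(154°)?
sin(154°) = 0.4384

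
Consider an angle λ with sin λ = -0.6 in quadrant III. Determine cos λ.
cos λ = ±√(1 - sin²λ) = -0.8 (negative in QIII)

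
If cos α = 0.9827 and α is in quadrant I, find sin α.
sin α = 0.1852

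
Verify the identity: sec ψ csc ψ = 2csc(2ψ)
RHS = 2/sin(2ψ) = 2/(2 sin ψ cos ψ) = 1/(sin ψ cos ψ) = (1/cos ψ)(1/sin ψ) = sec ψ csc ψ = LHS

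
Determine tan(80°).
tan(80°) = 5.671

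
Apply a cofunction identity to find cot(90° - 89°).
cot(90° - 89°) = tan(89°) = 57.29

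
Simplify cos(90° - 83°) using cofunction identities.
cos(90° - 83°) = sin(83°)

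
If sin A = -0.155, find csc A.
csc A = 1/sin A = -6.452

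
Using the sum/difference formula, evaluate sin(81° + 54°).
sin(81° + 54°) = sin 81° cos 54° + cos 81° sin 54° = √2/2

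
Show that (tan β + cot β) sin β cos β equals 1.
LHS = (sin β/cos β + cos β/sin β) sin β cos β = ((sin²β + cos²β)/(sin β cos β)) · sin β cos β = sin²β + cos²β = 1 = RHS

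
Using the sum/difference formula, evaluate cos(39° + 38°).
cos(39° + 38°) = cos 39° cos 38° - sin 39° sin 38° = 0.225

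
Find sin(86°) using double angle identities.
sin(86°) = 2 sin 43° cos 43° = 0.9976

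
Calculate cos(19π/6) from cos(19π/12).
cos(19π/6) = cos²19π/12 - sin²19π/12 = -√3/2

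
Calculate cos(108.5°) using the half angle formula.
cos(108.5°) = -√((1 + cos 217°)/2) = -0.3173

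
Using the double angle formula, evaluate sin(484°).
sin(484°) = 2 sin 242° cos 242° = 0.829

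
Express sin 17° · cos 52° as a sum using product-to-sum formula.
sin 17° cos 52° = (1/2)[sin(17°+52°) + sin(17°-52°)]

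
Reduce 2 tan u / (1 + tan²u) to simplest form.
2 tan u / (1 + tan²u) = sin(2u) (using Double angle)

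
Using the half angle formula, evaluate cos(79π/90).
cos(79π/90) = -√((1 + cos 79π/45)/2) = -0.9272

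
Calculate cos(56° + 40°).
cos(56° + 40°) = cos 56° cos 40° - sin 56° sin 40° = -0.1045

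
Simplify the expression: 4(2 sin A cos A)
4(2 sin A cos A) = 4(sin(2A)) (using Double angle)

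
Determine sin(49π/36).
sin(49π/36) = -0.9063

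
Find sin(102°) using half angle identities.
sin(102°) = √((1 - cos 204°)/2) = 0.9781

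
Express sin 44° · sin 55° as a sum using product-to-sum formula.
sin 44° sin 55° = (1/2)[cos(44°-55°) - cos(44°+55°)]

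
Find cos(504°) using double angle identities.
cos(504°) = 2cos²252° - 1 = -0.809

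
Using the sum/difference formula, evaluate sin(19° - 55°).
sin(19° - 55°) = sin 19° cos 55° - cos 19° sin 55° = -0.5878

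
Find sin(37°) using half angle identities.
sin(37°) = √((1 - cos 74°)/2) = 0.6018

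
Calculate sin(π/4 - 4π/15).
sin(π/4 - 4π/15) = sin π/4 cos 4π/15 - cos π/4 sin 4π/15 = -0.05234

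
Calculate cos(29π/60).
cos(29π/60) = 0.05234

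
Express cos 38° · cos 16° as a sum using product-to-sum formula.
cos 38° cos 16° = (1/2)[cos(38°-16°) + cos(38°+16°)]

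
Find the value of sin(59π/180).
sin(59π/180) = 0.8572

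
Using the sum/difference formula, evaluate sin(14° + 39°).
sin(14° + 39°) = sin 14° cos 39° + cos 14° sin 39° = 0.7986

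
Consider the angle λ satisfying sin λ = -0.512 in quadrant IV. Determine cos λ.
cos λ = √(1 - sin²λ) = 0.859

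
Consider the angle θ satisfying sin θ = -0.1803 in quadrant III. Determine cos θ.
cos θ = ±√(1 - sin²θ) = -0.9836 (negative in QIII)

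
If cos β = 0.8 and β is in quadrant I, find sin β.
sin β = 0.6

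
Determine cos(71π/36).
cos(71π/36) = 0.9962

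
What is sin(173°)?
sin(173°) = 0.1219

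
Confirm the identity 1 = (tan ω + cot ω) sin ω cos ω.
RHS = (sin ω/cos ω + cos ω/sin ω) sin ω cos ω = ((sin²ω + cos²ω)/(sin ω cos ω)) · sin ω cos ω = sin²ω + cos²ω = 1 = LHS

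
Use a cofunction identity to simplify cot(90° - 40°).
cot(90° - 40°) = tan(40°)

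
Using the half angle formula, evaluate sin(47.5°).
sin(47.5°) = √((1 - cos 95°)/2) = 0.7373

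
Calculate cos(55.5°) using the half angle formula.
cos(55.5°) = √((1 + cos 111°)/2) = 0.5664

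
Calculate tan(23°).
tan(23°) = 0.4245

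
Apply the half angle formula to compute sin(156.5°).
sin(156.5°) = √((1 - cos 313°)/2) = 0.3987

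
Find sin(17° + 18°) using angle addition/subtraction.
sin(17° + 18°) = sin 17° cos 18° + cos 17° sin 18° = 0.5736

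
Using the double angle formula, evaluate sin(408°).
sin(408°) = 2 sin 204° cos 204° = 0.7431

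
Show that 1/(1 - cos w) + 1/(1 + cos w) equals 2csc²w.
LHS = [(1 + cos w) + (1 - cos w)] / [(1 - cos w)(1 + cos w)] = 2/(1 - cos²w) = 2/sin²w = 2csc²w = RHS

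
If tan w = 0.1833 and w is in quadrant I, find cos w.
cos w = 0.9836 (using tan²w + 1 = sec²w)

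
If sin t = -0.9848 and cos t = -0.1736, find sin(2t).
sin(2t) = 2 sin t cos t = 0.3419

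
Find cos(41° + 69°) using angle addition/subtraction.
cos(41° + 69°) = cos 41° cos 69° - sin 41° sin 69° = -0.342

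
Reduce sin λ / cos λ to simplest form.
sin λ / cos λ = tan λ (using Quotient identity)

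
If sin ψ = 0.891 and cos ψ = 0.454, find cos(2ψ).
cos(2ψ) = cos²ψ - sin²ψ = -0.5878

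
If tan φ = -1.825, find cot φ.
cot φ = 1/tan φ = -0.5479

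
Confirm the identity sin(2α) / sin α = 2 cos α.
LHS = 2 sin α cos α / sin α = 2 cos α = RHS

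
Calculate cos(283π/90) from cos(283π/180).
cos(283π/90) = cos²283π/180 - sin²283π/180 = -0.8988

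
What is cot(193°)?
cot(193°) = 4.331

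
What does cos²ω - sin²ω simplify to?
cos²ω - sin²ω = cos(2ω) (using Double angle)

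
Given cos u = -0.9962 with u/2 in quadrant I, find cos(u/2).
cos(u/2) = ±√((1 + cos u)/2); positive since u/2 ∈ QI, so cos(u/2) = 0.04359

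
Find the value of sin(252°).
sin(252°) = -0.9511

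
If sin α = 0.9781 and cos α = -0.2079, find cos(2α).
cos(2α) = cos²α - sin²α = -0.9135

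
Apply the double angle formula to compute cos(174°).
cos(174°) = cos²87° - sin²87° = -0.9945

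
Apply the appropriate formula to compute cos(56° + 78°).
cos(56° + 78°) = cos 56° cos 78° - sin 56° sin 78° = -0.6947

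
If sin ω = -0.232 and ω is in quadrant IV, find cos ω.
cos ω = 0.9727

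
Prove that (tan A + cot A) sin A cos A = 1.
LHS = (sin A/cos A + cos A/sin A) sin A cos A = ((sin²A + cos²A)/(sin A cos A)) · sin A cos A = sin²A + cos²A = 1 = RHS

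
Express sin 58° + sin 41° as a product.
sin 58° + sin 41° = 2 sin(49.5°) cos(8.5°)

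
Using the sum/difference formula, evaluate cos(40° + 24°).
cos(40° + 24°) = cos 40° cos 24° - sin 40° sin 24° = 0.4384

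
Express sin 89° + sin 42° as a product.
sin 89° + sin 42° = 2 sin(65.5°) cos(23.5°)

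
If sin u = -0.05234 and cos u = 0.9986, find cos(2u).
cos(2u) = cos²u - sin²u = 0.9945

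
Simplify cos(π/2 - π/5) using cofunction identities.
cos(π/2 - π/5) = sin(π/5)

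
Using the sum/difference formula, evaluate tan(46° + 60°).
tan(46° + 60°) = (tan 46° + tan 60°)/(1 - tan 46° tan 60°) = -3.487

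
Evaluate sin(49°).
sin(49°) = 0.7547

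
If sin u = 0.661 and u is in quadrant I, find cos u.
cos u = 0.7504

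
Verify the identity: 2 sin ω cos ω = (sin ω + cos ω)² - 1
RHS = sin²ω + 2 sin ω cos ω + cos²ω - 1 = (sin²ω + cos²ω) + 2 sin ω cos ω - 1 = 1 + 2 sin ω cos ω - 1 = 2 sin ω cos ω = LHS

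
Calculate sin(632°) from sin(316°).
sin(632°) = 2 sin 316° cos 316° = -0.9994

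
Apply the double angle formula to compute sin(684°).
sin(684°) = 2 sin 342° cos 342° = -0.5878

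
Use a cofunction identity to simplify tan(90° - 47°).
tan(90° - 47°) = cot(47°)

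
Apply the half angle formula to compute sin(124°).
sin(124°) = √((1 - cos 248°)/2) = 0.829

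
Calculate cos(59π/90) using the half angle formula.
cos(59π/90) = -√((1 + cos 59π/45)/2) = -0.4695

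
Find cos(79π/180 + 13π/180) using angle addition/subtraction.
cos(79π/180 + 13π/180) = cos 79π/180 cos 13π/180 - sin 79π/180 sin 13π/180 = -0.0349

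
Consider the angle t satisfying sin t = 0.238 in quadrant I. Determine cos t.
cos t = √(1 - sin²t) = 0.9713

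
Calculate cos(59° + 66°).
cos(59° + 66°) = cos 59° cos 66° - sin 59° sin 66° = -0.5736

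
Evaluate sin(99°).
sin(99°) = 0.9877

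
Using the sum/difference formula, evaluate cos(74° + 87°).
cos(74° + 87°) = cos 74° cos 87° - sin 74° sin 87° = -0.9455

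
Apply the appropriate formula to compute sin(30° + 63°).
sin(30° + 63°) = sin 30° cos 63° + cos 30° sin 63° = 0.9986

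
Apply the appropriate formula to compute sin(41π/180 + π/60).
sin(41π/180 + π/60) = sin 41π/180 cos π/60 + cos 41π/180 sin π/60 = 0.6947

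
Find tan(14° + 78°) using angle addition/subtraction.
tan(14° + 78°) = (tan 14° + tan 78°)/(1 - tan 14° tan 78°) = -28.64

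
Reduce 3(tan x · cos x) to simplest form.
3(tan x · cos x) = 3(sin x) (using Quotient identity)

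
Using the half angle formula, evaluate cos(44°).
cos(44°) = √((1 + cos 88°)/2) = 0.7193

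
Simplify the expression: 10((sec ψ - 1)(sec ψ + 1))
10((sec ψ - 1)(sec ψ + 1)) = 10(tan²ψ) (using Diff. of squares)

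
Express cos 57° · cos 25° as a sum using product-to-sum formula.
cos 57° cos 25° = (1/2)[cos(57°-25°) + cos(57°+25°)]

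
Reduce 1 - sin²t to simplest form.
1 - sin²t = cos²t (using Pythagorean identity)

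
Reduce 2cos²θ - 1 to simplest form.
2cos²θ - 1 = cos(2θ) (using Double angle)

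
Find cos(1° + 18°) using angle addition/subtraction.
cos(1° + 18°) = cos 1° cos 18° - sin 1° sin 18° = 0.9455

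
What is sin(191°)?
sin(191°) = -0.1908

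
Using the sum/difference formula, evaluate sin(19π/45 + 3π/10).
sin(19π/45 + 3π/10) = sin 19π/45 cos 3π/10 + cos 19π/45 sin 3π/10 = 0.766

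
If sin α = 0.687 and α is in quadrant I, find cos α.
cos α = 0.7267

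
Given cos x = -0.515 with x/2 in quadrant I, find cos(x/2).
cos(x/2) = ±√((1 + cos x)/2); positive since x/2 ∈ QI, so cos(x/2) = 0.4924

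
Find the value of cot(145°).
cot(145°) = -1.428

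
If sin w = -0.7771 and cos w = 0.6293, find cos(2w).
cos(2w) = cos²w - sin²w = -0.2079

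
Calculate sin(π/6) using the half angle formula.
sin(π/6) = √((1 - cos π/3)/2) = 1/2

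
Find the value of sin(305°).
sin(305°) = -0.8192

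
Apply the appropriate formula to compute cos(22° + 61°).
cos(22° + 61°) = cos 22° cos 61° - sin 22° sin 61° = 0.1219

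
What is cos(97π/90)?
cos(97π/90) = -0.9703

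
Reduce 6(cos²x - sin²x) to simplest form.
6(cos²x - sin²x) = 6(cos(2x)) (using Double angle)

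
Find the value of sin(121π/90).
sin(121π/90) = -0.8829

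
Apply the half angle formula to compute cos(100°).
cos(100°) = -√((1 + cos 200°)/2) = -0.1736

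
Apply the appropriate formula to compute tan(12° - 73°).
tan(12° - 73°) = (tan 12° - tan 73°)/(1 + tan 12° tan 73°) = -1.804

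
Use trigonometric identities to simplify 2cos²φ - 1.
2cos²φ - 1 = cos(2φ) (using Double angle)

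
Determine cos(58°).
cos(58°) = 0.5299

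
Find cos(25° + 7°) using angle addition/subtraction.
cos(25° + 7°) = cos 25° cos 7° - sin 25° sin 7° = 0.848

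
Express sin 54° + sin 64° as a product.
sin 54° + sin 64° = 2 sin(59°) cos(-5°)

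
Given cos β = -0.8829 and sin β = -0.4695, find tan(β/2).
tan(β/2) = sin β / (1 + cos β) = -4.009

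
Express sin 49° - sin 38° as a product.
sin 49° - sin 38° = 2 cos(43.5°) sin(5.5°)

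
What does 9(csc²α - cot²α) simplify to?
9(csc²α - cot²α) = 9 (using Pythagorean identity)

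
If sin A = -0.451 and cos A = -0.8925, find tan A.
tan A = sin A / cos A = 0.5053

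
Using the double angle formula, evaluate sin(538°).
sin(538°) = 2 sin 269° cos 269° = 0.0349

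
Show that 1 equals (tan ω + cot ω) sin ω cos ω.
RHS = (sin ω/cos ω + cos ω/sin ω) sin ω cos ω = ((sin²ω + cos²ω)/(sin ω cos ω)) · sin ω cos ω = sin²ω + cos²ω = 1 = LHS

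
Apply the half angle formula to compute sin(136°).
sin(136°) = √((1 - cos 272°)/2) = 0.6947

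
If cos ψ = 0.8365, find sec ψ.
sec ψ = 1/cos ψ = 1.195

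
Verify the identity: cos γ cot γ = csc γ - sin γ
RHS = 1/sin γ - sin γ = (1 - sin²γ)/sin γ = cos²γ/sin γ = cos γ · (cos γ/sin γ) = cos γ cot γ = LHS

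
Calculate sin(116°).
sin(116°) = 0.8988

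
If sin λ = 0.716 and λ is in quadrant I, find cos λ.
cos λ = 0.6981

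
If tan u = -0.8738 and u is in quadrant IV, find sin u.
sin u = -0.658 (using tan²u + 1 = sec²u)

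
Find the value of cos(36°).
cos(36°) = 0.809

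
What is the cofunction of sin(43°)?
sin(43°) = cos(90° - 43°) = cos(47°)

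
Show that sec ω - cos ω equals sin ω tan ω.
LHS = 1/cos ω - cos ω = (1 - cos²ω)/cos ω = sin²ω/cos ω = sin ω · (sin ω/cos ω) = sin ω tan ω = RHS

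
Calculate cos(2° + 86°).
cos(2° + 86°) = cos 2° cos 86° - sin 2° sin 86° = 0.0349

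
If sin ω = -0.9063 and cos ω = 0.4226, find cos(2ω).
cos(2ω) = cos²ω - sin²ω = -0.6428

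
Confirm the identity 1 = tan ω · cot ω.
RHS = (sin ω/cos ω) · (cos ω/sin ω) = 1 = LHS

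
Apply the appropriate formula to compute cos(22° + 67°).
cos(22° + 67°) = cos 22° cos 67° - sin 22° sin 67° = 0.01745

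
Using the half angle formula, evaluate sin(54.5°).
sin(54.5°) = √((1 - cos 109°)/2) = 0.8141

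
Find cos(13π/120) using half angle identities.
cos(13π/120) = √((1 + cos 13π/60)/2) = 0.9426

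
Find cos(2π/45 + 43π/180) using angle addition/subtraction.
cos(2π/45 + 43π/180) = cos 2π/45 cos 43π/180 - sin 2π/45 sin 43π/180 = 0.6293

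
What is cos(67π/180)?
cos(67π/180) = 0.3907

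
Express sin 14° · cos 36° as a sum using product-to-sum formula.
sin 14° cos 36° = (1/2)[sin(14°+36°) + sin(14°-36°)]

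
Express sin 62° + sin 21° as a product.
sin 62° + sin 21° = 2 sin(41.5°) cos(20.5°)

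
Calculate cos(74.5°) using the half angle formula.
cos(74.5°) = √((1 + cos 149°)/2) = 0.2672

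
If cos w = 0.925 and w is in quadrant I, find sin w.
sin w = 0.38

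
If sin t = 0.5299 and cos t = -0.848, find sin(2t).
sin(2t) = 2 sin t cos t = -0.8987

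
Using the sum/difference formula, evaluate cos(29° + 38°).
cos(29° + 38°) = cos 29° cos 38° - sin 29° sin 38° = 0.3907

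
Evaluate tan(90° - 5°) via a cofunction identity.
tan(90° - 5°) = cot(5°) = 11.43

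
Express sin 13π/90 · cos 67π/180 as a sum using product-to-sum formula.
sin 13π/90 cos 67π/180 = (1/2)[sin(13π/90+67π/180) + sin(13π/90-67π/180)]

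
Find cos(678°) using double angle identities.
cos(678°) = 1 - 2sin²339° = 0.7431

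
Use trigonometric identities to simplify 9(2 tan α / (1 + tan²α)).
9(2 tan α / (1 + tan²α)) = 9(sin(2α)) (using Double angle)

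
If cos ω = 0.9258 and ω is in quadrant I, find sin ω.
sin ω = 0.378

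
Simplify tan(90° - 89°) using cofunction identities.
tan(90° - 89°) = cot(89°)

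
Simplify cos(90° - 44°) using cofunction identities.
cos(90° - 44°) = sin(44°)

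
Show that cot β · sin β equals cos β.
LHS = (cos β/sin β) · sin β = cos β = RHS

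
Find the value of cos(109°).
cos(109°) = -0.3256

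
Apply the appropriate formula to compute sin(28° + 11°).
sin(28° + 11°) = sin 28° cos 11° + cos 28° sin 11° = 0.6293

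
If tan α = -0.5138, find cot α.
cot α = 1/tan α = -1.946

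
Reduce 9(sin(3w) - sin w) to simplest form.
9(sin(3w) - sin w) = 9(2 cos(2w) sin w) (using Sum-to-product)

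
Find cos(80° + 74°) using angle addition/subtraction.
cos(80° + 74°) = cos 80° cos 74° - sin 80° sin 74° = -0.8988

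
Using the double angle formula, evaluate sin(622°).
sin(622°) = 2 sin 311° cos 311° = -0.9903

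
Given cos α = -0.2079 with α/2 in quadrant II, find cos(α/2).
cos(α/2) = ±√((1 + cos α)/2); negative since α/2 ∈ QII, so cos(α/2) = -0.6293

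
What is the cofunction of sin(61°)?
sin(61°) = cos(90° - 61°) = cos(29°)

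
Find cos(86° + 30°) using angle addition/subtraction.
cos(86° + 30°) = cos 86° cos 30° - sin 86° sin 30° = -0.4384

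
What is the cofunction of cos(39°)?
cos(39°) = sin(90° - 39°) = sin(51°)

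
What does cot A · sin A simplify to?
cot A · sin A = cos A (using Quotient identity)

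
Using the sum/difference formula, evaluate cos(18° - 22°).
cos(18° - 22°) = cos 18° cos 22° + sin 18° sin 22° = 0.9976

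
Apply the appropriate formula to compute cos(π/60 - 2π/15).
cos(π/60 - 2π/15) = cos π/60 cos 2π/15 + sin π/60 sin 2π/15 = 0.9336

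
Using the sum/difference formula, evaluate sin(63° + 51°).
sin(63° + 51°) = sin 63° cos 51° + cos 63° sin 51° = 0.9135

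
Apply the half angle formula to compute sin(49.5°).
sin(49.5°) = √((1 - cos 99°)/2) = 0.7604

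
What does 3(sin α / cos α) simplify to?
3(sin α / cos α) = 3(tan α) (using Quotient identity)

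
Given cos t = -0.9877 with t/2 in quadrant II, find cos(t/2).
cos(t/2) = ±√((1 + cos t)/2); negative since t/2 ∈ QII, so cos(t/2) = -0.07842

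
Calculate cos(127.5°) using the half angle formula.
cos(127.5°) = -√((1 + cos 255°)/2) = -0.6088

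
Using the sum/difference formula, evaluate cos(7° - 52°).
cos(7° - 52°) = cos 7° cos 52° + sin 7° sin 52° = √2/2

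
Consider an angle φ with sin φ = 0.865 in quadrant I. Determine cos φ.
cos φ = √(1 - sin²φ) = 0.5018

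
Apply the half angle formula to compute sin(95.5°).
sin(95.5°) = √((1 - cos 191°)/2) = 0.9954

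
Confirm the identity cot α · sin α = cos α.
LHS = (cos α/sin α) · sin α = cos α = RHS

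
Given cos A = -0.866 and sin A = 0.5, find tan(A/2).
tan(A/2) = sin A / (1 + cos A) = 3.731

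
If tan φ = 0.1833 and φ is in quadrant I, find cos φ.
cos φ = 0.9836 (using tan²φ + 1 = sec²φ)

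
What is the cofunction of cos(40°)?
cos(40°) = sin(90° - 40°) = sin(50°)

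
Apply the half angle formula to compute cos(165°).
cos(165°) = -√((1 + cos 330°)/2) = -(√6+√2)/4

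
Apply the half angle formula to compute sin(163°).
sin(163°) = √((1 - cos 326°)/2) = 0.2924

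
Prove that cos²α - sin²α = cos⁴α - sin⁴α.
RHS = (cos²α - sin²α)(cos²α + sin²α) = (cos²α - sin²α) · 1 = cos²α - sin²α = LHS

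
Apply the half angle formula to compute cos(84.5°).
cos(84.5°) = √((1 + cos 169°)/2) = 0.09585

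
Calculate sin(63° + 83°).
sin(63° + 83°) = sin 63° cos 83° + cos 63° sin 83° = 0.5592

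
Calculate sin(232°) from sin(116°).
sin(232°) = 2 sin 116° cos 116° = -0.788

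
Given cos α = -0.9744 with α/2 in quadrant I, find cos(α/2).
cos(α/2) = ±√((1 + cos α)/2); positive since α/2 ∈ QI, so cos(α/2) = 0.1131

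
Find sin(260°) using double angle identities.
sin(260°) = 2 sin 130° cos 130° = -0.9848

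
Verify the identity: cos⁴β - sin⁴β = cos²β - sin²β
LHS = (cos²β - sin²β)(cos²β + sin²β) = (cos²β - sin²β) · 1 = cos²β - sin²β = RHS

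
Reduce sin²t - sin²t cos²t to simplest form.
sin²t - sin²t cos²t = sin⁴t (using Factoring)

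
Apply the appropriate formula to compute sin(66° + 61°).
sin(66° + 61°) = sin 66° cos 61° + cos 66° sin 61° = 0.7986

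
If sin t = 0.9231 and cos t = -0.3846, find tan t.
tan t = sin t / cos t = -2.4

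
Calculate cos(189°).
cos(189°) = -0.9877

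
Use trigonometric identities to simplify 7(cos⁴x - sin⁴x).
7(cos⁴x - sin⁴x) = 7(cos(2x)) (using Factoring + double angle)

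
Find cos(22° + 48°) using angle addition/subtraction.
cos(22° + 48°) = cos 22° cos 48° - sin 22° sin 48° = 0.342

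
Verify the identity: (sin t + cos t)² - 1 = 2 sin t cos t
LHS = sin²t + 2 sin t cos t + cos²t - 1 = (sin²t + cos²t) + 2 sin t cos t - 1 = 1 + 2 sin t cos t - 1 = 2 sin t cos t = RHS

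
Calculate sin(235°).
sin(235°) = -0.8192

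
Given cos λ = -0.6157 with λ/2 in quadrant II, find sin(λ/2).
sin(λ/2) = ±√((1 - cos λ)/2); positive since λ/2 ∈ QII, so sin(λ/2) = 0.8988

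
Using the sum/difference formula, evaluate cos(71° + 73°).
cos(71° + 73°) = cos 71° cos 73° - sin 71° sin 73° = -0.809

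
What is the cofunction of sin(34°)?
sin(34°) = cos(90° - 34°) = cos(56°)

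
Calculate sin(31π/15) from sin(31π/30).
sin(31π/15) = 2 sin 31π/30 cos 31π/30 = 0.2079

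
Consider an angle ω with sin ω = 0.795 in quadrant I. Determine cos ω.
cos ω = √(1 - sin²ω) = 0.6066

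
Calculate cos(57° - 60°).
cos(57° - 60°) = cos 57° cos 60° + sin 57° sin 60° = 0.9986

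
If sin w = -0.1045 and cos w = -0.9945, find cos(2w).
cos(2w) = cos²w - sin²w = 0.9781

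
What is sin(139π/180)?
sin(139π/180) = 0.6561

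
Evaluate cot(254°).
cot(254°) = 0.2867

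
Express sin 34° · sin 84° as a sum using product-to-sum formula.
sin 34° sin 84° = (1/2)[cos(34°-84°) - cos(34°+84°)]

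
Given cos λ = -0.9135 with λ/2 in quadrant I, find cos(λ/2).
cos(λ/2) = ±√((1 + cos λ)/2); positive since λ/2 ∈ QI, so cos(λ/2) = 0.208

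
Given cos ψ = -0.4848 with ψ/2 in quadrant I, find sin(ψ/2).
sin(ψ/2) = ±√((1 - cos ψ)/2); positive since ψ/2 ∈ QI, so sin(ψ/2) = 0.8616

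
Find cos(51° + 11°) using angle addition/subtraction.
cos(51° + 11°) = cos 51° cos 11° - sin 51° sin 11° = 0.4695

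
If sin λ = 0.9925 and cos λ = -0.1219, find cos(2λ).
cos(2λ) = cos²λ - sin²λ = -0.9702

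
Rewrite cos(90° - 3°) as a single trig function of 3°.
cos(90° - 3°) = sin(3°)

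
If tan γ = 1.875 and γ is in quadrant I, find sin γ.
sin γ = 0.8824 (using tan²γ + 1 = sec²γ)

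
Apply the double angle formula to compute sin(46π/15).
sin(46π/15) = 2 sin 23π/15 cos 23π/15 = -0.2079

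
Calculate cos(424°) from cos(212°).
cos(424°) = cos²212° - sin²212° = 0.4384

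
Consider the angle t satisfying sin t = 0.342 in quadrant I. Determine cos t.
cos t = √(1 - sin²t) = 0.9397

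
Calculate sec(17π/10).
sec(17π/10) = 1.701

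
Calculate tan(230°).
tan(230°) = 1.192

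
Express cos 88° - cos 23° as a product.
cos 88° - cos 23° = -2 sin(55.5°) sin(32.5°)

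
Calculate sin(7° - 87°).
sin(7° - 87°) = sin 7° cos 87° - cos 7° sin 87° = -0.9848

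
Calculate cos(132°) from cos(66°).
cos(132°) = cos²66° - sin²66° = -0.6691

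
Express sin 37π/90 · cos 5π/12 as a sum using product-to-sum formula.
sin 37π/90 cos 5π/12 = (1/2)[sin(37π/90+5π/12) + sin(37π/90-5π/12)]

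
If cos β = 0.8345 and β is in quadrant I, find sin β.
sin β = 0.551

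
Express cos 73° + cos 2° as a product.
cos 73° + cos 2° = 2 cos(37.5°) cos(35.5°)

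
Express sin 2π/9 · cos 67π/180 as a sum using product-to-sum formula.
sin 2π/9 cos 67π/180 = (1/2)[sin(2π/9+67π/180) + sin(2π/9-67π/180)]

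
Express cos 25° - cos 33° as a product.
cos 25° - cos 33° = -2 sin(29°) sin(-4°)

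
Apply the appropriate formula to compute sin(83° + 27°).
sin(83° + 27°) = sin 83° cos 27° + cos 83° sin 27° = 0.9397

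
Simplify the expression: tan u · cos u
tan u · cos u = sin u (using Quotient identity)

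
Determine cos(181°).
cos(181°) = -0.9998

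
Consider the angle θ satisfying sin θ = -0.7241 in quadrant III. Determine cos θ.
cos θ = ±√(1 - sin²θ) = -0.6897 (negative in QIII)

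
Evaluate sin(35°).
sin(35°) = 0.5736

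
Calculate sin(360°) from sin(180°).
sin(360°) = 2 sin 180° cos 180° = 0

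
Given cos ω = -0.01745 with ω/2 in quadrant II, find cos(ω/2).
cos(ω/2) = ±√((1 + cos ω)/2); negative since ω/2 ∈ QII, so cos(ω/2) = -0.7009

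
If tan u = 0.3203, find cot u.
cot u = 1/tan u = 3.122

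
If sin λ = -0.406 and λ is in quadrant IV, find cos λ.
cos λ = 0.9139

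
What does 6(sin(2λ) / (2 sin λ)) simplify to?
6(sin(2λ) / (2 sin λ)) = 6(cos λ) (using Double angle)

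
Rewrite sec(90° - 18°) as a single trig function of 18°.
sec(90° - 18°) = csc(18°)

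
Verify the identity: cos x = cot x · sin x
RHS = (cos x/sin x) · sin x = cos x = LHS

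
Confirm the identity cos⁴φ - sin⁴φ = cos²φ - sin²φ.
LHS = (cos²φ - sin²φ)(cos²φ + sin²φ) = (cos²φ - sin²φ) · 1 = cos²φ - sin²φ = RHS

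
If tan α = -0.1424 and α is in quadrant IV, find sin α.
sin α = -0.141 (using tan²α + 1 = sec²α)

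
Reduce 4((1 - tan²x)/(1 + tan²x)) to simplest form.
4((1 - tan²x)/(1 + tan²x)) = 4(cos(2x)) (using Double angle)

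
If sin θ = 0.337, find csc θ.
csc θ = 1/sin θ = 2.967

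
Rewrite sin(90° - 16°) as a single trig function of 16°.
sin(90° - 16°) = cos(16°)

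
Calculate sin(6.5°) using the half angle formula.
sin(6.5°) = √((1 - cos 13°)/2) = 0.1132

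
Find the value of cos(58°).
cos(58°) = 0.5299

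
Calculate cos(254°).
cos(254°) = -0.2756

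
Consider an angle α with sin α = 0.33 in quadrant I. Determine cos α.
cos α = √(1 - sin²α) = 0.944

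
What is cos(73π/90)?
cos(73π/90) = -0.829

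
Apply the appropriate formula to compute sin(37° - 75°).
sin(37° - 75°) = sin 37° cos 75° - cos 37° sin 75° = -0.6157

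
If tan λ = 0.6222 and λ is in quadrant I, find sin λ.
sin λ = 0.5283 (using tan²λ + 1 = sec²λ)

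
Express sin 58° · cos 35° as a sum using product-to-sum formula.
sin 58° cos 35° = (1/2)[sin(58°+35°) + sin(58°-35°)]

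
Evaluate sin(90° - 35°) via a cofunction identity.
sin(90° - 35°) = cos(35°) = 0.8192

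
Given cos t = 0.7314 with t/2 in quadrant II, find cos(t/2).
cos(t/2) = ±√((1 + cos t)/2); negative since t/2 ∈ QII, so cos(t/2) = -0.9304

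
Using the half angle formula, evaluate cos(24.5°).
cos(24.5°) = √((1 + cos 49°)/2) = 0.91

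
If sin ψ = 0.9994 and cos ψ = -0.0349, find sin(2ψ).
sin(2ψ) = 2 sin ψ cos ψ = -0.06976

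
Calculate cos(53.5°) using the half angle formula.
cos(53.5°) = √((1 + cos 107°)/2) = 0.5948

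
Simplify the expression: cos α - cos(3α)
cos α - cos(3α) = 2 sin(2α) sin α (using Sum-to-product)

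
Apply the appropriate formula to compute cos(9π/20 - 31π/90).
cos(9π/20 - 31π/90) = cos 9π/20 cos 31π/90 + sin 9π/20 sin 31π/90 = 0.9455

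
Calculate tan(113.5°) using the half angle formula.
tan(113.5°) = sin 227° / (1 + cos 227°) = -2.3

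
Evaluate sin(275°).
sin(275°) = -0.9962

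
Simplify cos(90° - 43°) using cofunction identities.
cos(90° - 43°) = sin(43°)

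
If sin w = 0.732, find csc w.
csc w = 1/sin w = 1.366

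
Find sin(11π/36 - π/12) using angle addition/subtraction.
sin(11π/36 - π/12) = sin 11π/36 cos π/12 - cos 11π/36 sin π/12 = 0.6428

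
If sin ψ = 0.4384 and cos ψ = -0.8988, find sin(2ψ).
sin(2ψ) = 2 sin ψ cos ψ = -0.7881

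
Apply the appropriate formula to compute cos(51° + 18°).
cos(51° + 18°) = cos 51° cos 18° - sin 51° sin 18° = 0.3584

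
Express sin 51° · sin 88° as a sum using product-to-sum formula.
sin 51° sin 88° = (1/2)[cos(51°-88°) - cos(51°+88°)]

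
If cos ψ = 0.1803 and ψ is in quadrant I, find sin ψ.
sin ψ = 0.9836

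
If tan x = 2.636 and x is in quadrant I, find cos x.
cos x = 0.3547 (using tan²x + 1 = sec²x)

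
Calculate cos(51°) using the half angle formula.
cos(51°) = √((1 + cos 102°)/2) = 0.6293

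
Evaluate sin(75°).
sin(75°) = (√6+√2)/4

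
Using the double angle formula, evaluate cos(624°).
cos(624°) = cos²312° - sin²312° = -0.1045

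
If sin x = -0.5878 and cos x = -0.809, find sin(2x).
sin(2x) = 2 sin x cos x = 0.9511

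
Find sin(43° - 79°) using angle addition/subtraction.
sin(43° - 79°) = sin 43° cos 79° - cos 43° sin 79° = -0.5878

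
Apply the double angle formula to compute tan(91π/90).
tan(91π/90) = 2 tan 91π/180 / (1 - tan²91π/180) = 0.03492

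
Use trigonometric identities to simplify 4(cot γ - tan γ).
4(cot γ - tan γ) = 4(2 cot(2γ)) (using Double angle)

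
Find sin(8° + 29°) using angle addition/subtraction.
sin(8° + 29°) = sin 8° cos 29° + cos 8° sin 29° = 0.6018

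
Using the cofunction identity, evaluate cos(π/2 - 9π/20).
cos(π/2 - 9π/20) = sin(9π/20) = 0.9877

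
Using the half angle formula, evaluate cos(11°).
cos(11°) = √((1 + cos 22°)/2) = 0.9816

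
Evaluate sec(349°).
sec(349°) = 1.019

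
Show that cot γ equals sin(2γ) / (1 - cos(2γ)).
RHS = 2 sin γ cos γ / (2sin²γ) = cos γ/sin γ = cot γ = LHS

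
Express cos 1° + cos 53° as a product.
cos 1° + cos 53° = 2 cos(27°) cos(-26°)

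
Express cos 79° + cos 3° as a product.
cos 79° + cos 3° = 2 cos(41°) cos(38°)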